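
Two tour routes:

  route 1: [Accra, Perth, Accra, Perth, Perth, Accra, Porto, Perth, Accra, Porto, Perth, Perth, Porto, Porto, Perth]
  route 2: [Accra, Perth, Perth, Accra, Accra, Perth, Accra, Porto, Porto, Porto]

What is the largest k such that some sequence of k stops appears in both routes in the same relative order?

Match Accra at route 1[1]=route 2[1], then Perth at route 1[2]=route 2[3], then Accra at route 1[3]=route 2[4], then Accra at route 1[6]=route 2[5], then Perth at route 1[8]=route 2[6], then Accra at route 1[9]=route 2[7], then Porto at route 1[10]=route 2[8], then Porto at route 1[13]=route 2[9], then Porto at route 1[14]=route 2[10] — 9 stops in the same relative order in both. The LCS DP gives dp[15][10] = 9, so this is optimal.

9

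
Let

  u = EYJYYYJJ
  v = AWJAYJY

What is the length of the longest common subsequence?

Match Y (u #2, v #5), J (u #3, v #6), Y (u #6, v #7) — 3 characters in the same relative order in both. dp[8][7] = 3 confirms this is the maximum.

3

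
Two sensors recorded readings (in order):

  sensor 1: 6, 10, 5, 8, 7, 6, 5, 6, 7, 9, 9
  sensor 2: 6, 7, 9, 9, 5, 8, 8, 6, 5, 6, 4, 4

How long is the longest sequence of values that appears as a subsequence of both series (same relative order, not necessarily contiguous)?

Let dp[i][j] be the LCS length of the first i values of sensor 1 and the first j values of sensor 2. dp[i][j] = dp[i-1][j-1]+1 when the i-th and j-th values match, else max(dp[i-1][j], dp[i][j-1]).
    ·  6  7  9  9  5  8  8  6  5  6  4  4
 ·  0  0  0  0  0  0  0  0  0  0  0  0  0
 6  0  1  1  1  1  1  1  1  1  1  1  1  1
10  0  1  1  1  1  1  1  1  1  1  1  1  1
 5  0  1  1  1  1  2  2  2  2  2  2  2  2
 8  0  1  1  1  1  2  3  3  3  3  3  3  3
 7  0  1  2  2  2  2  3  3  3  3  3  3  3
 6  0  1  2  2  2  2  3  3  4  4  4  4  4
 5  0  1  2  2  2  3  3  3  4  5  5  5  5
 6  0  1  2  2  2  3  3  3  4  5  6  6  6
 7  0  1  2  2  2  3  3  3  4  5  6  6  6
 9  0  1  2  3  3  3  3  3  4  5  6  6  6
 9  0  1  2  3  4  4  4  4  4  5  6  6  6
dp[11][12] = 6. One LCS (by backtracking along matches): 6, 5, 8, 6, 5, 6.

6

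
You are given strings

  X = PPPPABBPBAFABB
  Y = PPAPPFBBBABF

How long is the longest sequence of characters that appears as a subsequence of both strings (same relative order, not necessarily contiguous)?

9

Taking P [1,1], then P [2,2], then P [3,4], then P [4,5], then B [6,7], then B [7,8], then B [9,9], then A [10,10], then F [11,12] gives a common subsequence of length 9. dp[14][12] = 9 confirms this is the maximum.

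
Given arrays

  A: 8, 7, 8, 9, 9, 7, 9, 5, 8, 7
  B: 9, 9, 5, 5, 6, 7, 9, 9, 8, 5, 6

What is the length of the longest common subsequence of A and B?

5

Let dp[i][j] be the LCS length of the first i values of A and the first j values of B. dp[i][j] = dp[i-1][j-1]+1 when the i-th and j-th values match, else max(dp[i-1][j], dp[i][j-1]).
    ·  9  9  5  5  6  7  9  9  8  5  6
 ·  0  0  0  0  0  0  0  0  0  0  0  0
 8  0  0  0  0  0  0  0  0  0  1  1  1
 7  0  0  0  0  0  0  1  1  1  1  1  1
 8  0  0  0  0  0  0  1  1  1  2  2  2
 9  0  1  1  1  1  1  1  2  2  2  2  2
 9  0  1  2  2  2  2  2  2  3  3  3  3
 7  0  1  2  2  2  2  3  3  3  3  3  3
 9  0  1  2  2  2  2  3  4  4  4  4  4
 5  0  1  2  3  3  3  3  4  4  4  5  5
 8  0  1  2  3  3  3  3  4  4  5  5  5
 7  0  1  2  3  3  3  4  4  4  5  5  5
dp[10][11] = 5. One LCS (by backtracking along matches): 9, 9, 7, 9, 5.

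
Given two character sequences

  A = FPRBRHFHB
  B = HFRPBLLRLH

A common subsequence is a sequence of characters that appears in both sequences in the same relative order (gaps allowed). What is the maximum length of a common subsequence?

5

Let dp[i][j] be the LCS length of the first i characters of A and the first j characters of B. dp[i][j] = dp[i-1][j-1]+1 when the i-th and j-th characters match, else max(dp[i-1][j], dp[i][j-1]).
    ·  H  F  R  P  B  L  L  R  L  H
 ·  0  0  0  0  0  0  0  0  0  0  0
 F  0  0  1  1  1  1  1  1  1  1  1
 P  0  0  1  1  2  2  2  2  2  2  2
 R  0  0  1  2  2  2  2  2  3  3  3
 B  0  0  1  2  2  3  3  3  3  3  3
 R  0  0  1  2  2  3  3  3  4  4  4
 H  0  1  1  2  2  3  3  3  4  4  5
 F  0  1  2  2  2  3  3  3  4  4  5
 H  0  1  2  2  2  3  3  3  4  4  5
 B  0  1  2  2  2  3  3  3  4  4  5
dp[9][10] = 5. One LCS (by backtracking along matches): FPBRH.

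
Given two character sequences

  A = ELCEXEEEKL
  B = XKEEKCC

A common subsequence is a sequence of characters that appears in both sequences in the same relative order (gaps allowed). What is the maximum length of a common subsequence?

4

Pick X at A[5]=B[1]; then E at A[7]=B[3]; then E at A[8]=B[4]; then K at A[9]=B[5]; all 4 characters appear in both, in order. Since dp[10][7] = 4, nothing longer is possible.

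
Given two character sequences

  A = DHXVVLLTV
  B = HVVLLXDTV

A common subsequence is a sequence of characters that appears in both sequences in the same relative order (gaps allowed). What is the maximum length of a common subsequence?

7

Let dp[i][j] be the LCS length of the first i characters of A and the first j characters of B. dp[i][j] = dp[i-1][j-1]+1 when the i-th and j-th characters match, else max(dp[i-1][j], dp[i][j-1]).
    ·  H  V  V  L  L  X  D  T  V
 ·  0  0  0  0  0  0  0  0  0  0
 D  0  0  0  0  0  0  0  1  1  1
 H  0  1  1  1  1  1  1  1  1  1
 X  0  1  1  1  1  1  2  2  2  2
 V  0  1  2  2  2  2  2  2  2  3
 V  0  1  2  3  3  3  3  3  3  3
 L  0  1  2  3  4  4  4  4  4  4
 L  0  1  2  3  4  5  5  5  5  5
 T  0  1  2  3  4  5  5  5  6  6
 V  0  1  2  3  4  5  5  5  6  7
dp[9][9] = 7. One LCS (by backtracking along matches): HVVLLTV.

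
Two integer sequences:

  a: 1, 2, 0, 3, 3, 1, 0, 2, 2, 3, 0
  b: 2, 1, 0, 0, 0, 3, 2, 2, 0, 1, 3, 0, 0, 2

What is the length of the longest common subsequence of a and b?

Pick 1 (a #1, b #2); then 0 (a #3, b #5); then 3 (a #5, b #6); then 2 (a #8, b #7); then 2 (a #9, b #8); then 3 (a #10, b #11); then 0 (a #11, b #13); all 7 values appear in both, in order. dp[11][14] = 7 confirms this is the maximum.

7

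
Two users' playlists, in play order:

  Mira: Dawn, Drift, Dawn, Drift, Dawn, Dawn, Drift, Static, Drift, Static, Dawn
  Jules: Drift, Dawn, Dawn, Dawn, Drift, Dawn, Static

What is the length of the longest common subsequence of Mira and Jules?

6

Taking Drift [2,1], Dawn [3,2], Dawn [5,3], Dawn [6,4], Drift [7,5], Static [10,7] gives a common subsequence of length 6, and the DP table's final entry dp[11][7] is also 6, so no common subsequence is longer.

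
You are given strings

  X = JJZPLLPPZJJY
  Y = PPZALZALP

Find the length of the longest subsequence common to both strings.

4

Let dp[i][j] be the LCS length of the first i characters of X and the first j characters of Y. dp[i][j] = dp[i-1][j-1]+1 when the i-th and j-th characters match, else max(dp[i-1][j], dp[i][j-1]).
    ·  P  P  Z  A  L  Z  A  L  P
 ·  0  0  0  0  0  0  0  0  0  0
 J  0  0  0  0  0  0  0  0  0  0
 J  0  0  0  0  0  0  0  0  0  0
 Z  0  0  0  1  1  1  1  1  1  1
 P  0  1  1  1  1  1  1  1  1  2
 L  0  1  1  1  1  2  2  2  2  2
 L  0  1  1  1  1  2  2  2  3  3
 P  0  1  2  2  2  2  2  2  3  4
 P  0  1  2  2  2  2  2  2  3  4
 Z  0  1  2  3  3  3  3  3  3  4
 J  0  1  2  3  3  3  3  3  3  4
 J  0  1  2  3  3  3  3  3  3  4
 Y  0  1  2  3  3  3  3  3  3  4
dp[12][9] = 4. One LCS (by backtracking along matches): ZLLP.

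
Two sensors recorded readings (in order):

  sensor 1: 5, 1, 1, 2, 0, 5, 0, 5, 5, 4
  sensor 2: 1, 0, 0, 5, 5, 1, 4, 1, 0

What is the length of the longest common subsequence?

Let dp[i][j] be the LCS length of the first i values of sensor 1 and the first j values of sensor 2. dp[i][j] = dp[i-1][j-1]+1 when the i-th and j-th values match, else max(dp[i-1][j], dp[i][j-1]).
    ·  1  0  0  5  5  1  4  1  0
 ·  0  0  0  0  0  0  0  0  0  0
 5  0  0  0  0  1  1  1  1  1  1
 1  0  1  1  1  1  1  2  2  2  2
 1  0  1  1  1  1  1  2  2  3  3
 2  0  1  1  1  1  1  2  2  3  3
 0  0  1  2  2  2  2  2  2  3  4
 5  0  1  2  2  3  3  3  3  3  4
 0  0  1  2  3  3  3  3  3  3  4
 5  0  1  2  3  4  4  4  4  4  4
 5  0  1  2  3  4  5  5  5  5  5
 4  0  1  2  3  4  5  5  6  6  6
dp[10][9] = 6. One LCS (by backtracking along matches): 1, 0, 0, 5, 5, 4.

6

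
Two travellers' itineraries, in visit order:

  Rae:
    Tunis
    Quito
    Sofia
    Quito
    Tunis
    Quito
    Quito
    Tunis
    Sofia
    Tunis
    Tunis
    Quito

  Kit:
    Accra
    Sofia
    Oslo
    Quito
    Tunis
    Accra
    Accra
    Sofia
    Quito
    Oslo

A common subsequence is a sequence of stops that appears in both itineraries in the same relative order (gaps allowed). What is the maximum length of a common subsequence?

Taking Sofia at Rae[3]=Kit[2], Quito at Rae[4]=Kit[4], Tunis at Rae[5]=Kit[5], Sofia at Rae[9]=Kit[8], Quito at Rae[12]=Kit[9] gives a common subsequence of length 5. Since dp[12][10] = 5, nothing longer is possible.

5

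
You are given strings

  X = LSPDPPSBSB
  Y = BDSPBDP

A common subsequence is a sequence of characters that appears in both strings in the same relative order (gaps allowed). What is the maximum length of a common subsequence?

Let dp[i][j] be the LCS length of the first i characters of X and the first j characters of Y. dp[i][j] = dp[i-1][j-1]+1 when the i-th and j-th characters match, else max(dp[i-1][j], dp[i][j-1]).
    ·  B  D  S  P  B  D  P
 ·  0  0  0  0  0  0  0  0
 L  0  0  0  0  0  0  0  0
 S  0  0  0  1  1  1  1  1
 P  0  0  0  1  2  2  2  2
 D  0  0  1  1  2  2  3  3
 P  0  0  1  1  2  2  3  4
 P  0  0  1  1  2  2  3  4
 S  0  0  1  2  2  2  3  4
 B  0  1  1  2  2  3  3  4
 S  0  1  1  2  2  3  3  4
 B  0  1  1  2  2  3  3  4
dp[10][7] = 4. One LCS (by backtracking along matches): SPDP.

4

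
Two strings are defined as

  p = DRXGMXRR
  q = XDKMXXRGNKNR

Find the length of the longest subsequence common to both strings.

One common subsequence of length 5: D at p[1]=q[2]; then X at p[3]=q[5]; then X at p[6]=q[6]; then R at p[7]=q[7]; then R at p[8]=q[12]. dp[8][12] = 5 confirms this is the maximum.

5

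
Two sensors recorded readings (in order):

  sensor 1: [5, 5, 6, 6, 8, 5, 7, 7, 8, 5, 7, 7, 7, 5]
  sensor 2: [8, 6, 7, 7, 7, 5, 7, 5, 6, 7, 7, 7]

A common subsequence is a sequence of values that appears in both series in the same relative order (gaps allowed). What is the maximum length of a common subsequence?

7

Match 6 at sensor 1[3]=sensor 2[2] → 5 at sensor 1[6]=sensor 2[6] → 7 at sensor 1[8]=sensor 2[7] → 5 at sensor 1[10]=sensor 2[8] → 7 at sensor 1[11]=sensor 2[10] → 7 at sensor 1[12]=sensor 2[11] → 7 at sensor 1[13]=sensor 2[12] — 7 values in the same relative order in both. The LCS DP gives dp[14][12] = 7, so this is optimal.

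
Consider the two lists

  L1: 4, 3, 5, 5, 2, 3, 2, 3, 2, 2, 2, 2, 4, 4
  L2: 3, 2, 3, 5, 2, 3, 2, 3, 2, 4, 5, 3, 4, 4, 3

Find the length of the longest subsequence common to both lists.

Pick 3 [2,3] → 5 [4,4] → 2 [5,5] → 3 [6,6] → 2 [7,7] → 3 [8,8] → 2 [9,9] → 4 [13,13] → 4 [14,14]; all 9 values appear in both, in order. dp[14][15] = 9 confirms this is the maximum.

9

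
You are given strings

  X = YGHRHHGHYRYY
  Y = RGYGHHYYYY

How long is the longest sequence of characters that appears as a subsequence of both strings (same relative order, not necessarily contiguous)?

One common subsequence of length 7: Y [1,3], then G [2,4], then H [3,5], then H [5,6], then Y [9,8], then Y [11,9], then Y [12,10]. dp[12][10] = 7 confirms this is the maximum.

7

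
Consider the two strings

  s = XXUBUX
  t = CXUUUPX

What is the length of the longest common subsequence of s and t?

Let dp[i][j] be the LCS length of the first i characters of s and the first j characters of t. dp[i][j] = dp[i-1][j-1]+1 when the i-th and j-th characters match, else max(dp[i-1][j], dp[i][j-1]).
    ·  C  X  U  U  U  P  X
 ·  0  0  0  0  0  0  0  0
 X  0  0  1  1  1  1  1  1
 X  0  0  1  1  1  1  1  2
 U  0  0  1  2  2  2  2  2
 B  0  0  1  2  2  2  2  2
 U  0  0  1  2  3  3  3  3
 X  0  0  1  2  3  3  3  4
dp[6][7] = 4. One LCS (by backtracking along matches): XUUX.

4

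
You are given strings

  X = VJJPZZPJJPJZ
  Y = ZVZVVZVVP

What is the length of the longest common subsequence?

4

Pick V (X #1, Y #2), then Z (X #5, Y #3), then Z (X #6, Y #6), then P (X #10, Y #9); all 4 characters appear in both, in order. dp[12][9] = 4 confirms this is the maximum.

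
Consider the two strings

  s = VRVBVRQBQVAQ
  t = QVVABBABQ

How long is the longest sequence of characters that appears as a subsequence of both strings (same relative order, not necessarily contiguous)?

Pick V [1,2] → V [3,3] → B [4,5] → B [8,6] → A [11,7] → Q [12,9]; all 6 characters appear in both, in order. The LCS DP gives dp[12][9] = 6, so this is optimal.

6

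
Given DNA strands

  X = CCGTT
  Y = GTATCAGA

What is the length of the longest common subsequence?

3

One common subsequence of length 3: G (X #3, Y #1), then T (X #4, Y #2), then T (X #5, Y #4). dp[5][8] = 3 confirms this is the maximum.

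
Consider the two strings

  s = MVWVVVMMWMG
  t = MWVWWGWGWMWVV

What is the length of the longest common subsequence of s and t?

5

Match M at s[1]=t[1]; then V at s[2]=t[3]; then W at s[3]=t[11]; then V at s[5]=t[12]; then V at s[6]=t[13] — 5 characters in the same relative order in both. Since dp[11][13] = 5, nothing longer is possible.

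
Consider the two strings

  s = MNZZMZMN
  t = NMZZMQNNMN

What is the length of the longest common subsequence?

Pick M [1,2]; then Z [3,3]; then Z [4,4]; then M [5,5]; then M [7,9]; then N [8,10]; all 6 characters appear in both, in order, and the DP table's final entry dp[8][10] is also 6, so no common subsequence is longer.

6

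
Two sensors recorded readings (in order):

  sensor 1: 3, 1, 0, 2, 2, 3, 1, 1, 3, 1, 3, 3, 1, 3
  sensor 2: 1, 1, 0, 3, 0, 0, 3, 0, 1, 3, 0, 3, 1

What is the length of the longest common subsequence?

Taking 1 [2,2]; then 0 [3,3]; then 3 [6,4]; then 3 [9,7]; then 1 [10,9]; then 3 [11,10]; then 3 [12,12]; then 1 [13,13] gives a common subsequence of length 8. The LCS DP gives dp[14][13] = 8, so this is optimal.

8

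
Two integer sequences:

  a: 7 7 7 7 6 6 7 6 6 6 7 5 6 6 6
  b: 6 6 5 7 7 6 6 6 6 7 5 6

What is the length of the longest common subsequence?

One common subsequence of length 9: 7 at a[3]=b[4] → 7 at a[4]=b[5] → 6 at a[6]=b[6] → 6 at a[8]=b[7] → 6 at a[9]=b[8] → 6 at a[10]=b[9] → 7 at a[11]=b[10] → 5 at a[12]=b[11] → 6 at a[15]=b[12]. The LCS DP gives dp[15][12] = 9, so this is optimal.

9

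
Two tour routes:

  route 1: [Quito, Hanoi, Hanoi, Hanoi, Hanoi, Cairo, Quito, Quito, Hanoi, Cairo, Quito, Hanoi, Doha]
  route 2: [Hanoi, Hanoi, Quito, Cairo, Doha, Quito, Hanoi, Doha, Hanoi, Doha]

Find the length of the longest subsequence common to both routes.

Taking Hanoi at route 1[2]=route 2[1], Hanoi at route 1[3]=route 2[2], Cairo at route 1[6]=route 2[4], Quito at route 1[8]=route 2[6], Hanoi at route 1[9]=route 2[7], Hanoi at route 1[12]=route 2[9], Doha at route 1[13]=route 2[10] gives a common subsequence of length 7. The LCS DP gives dp[13][10] = 7, so this is optimal.

7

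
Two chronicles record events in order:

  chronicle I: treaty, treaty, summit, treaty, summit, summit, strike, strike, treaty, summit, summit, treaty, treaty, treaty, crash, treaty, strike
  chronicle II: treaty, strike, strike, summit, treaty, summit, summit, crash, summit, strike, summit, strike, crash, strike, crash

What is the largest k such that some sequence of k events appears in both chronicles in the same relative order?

Taking treaty at chronicle I[1]=chronicle II[1]; then treaty at chronicle I[2]=chronicle II[5]; then summit at chronicle I[3]=chronicle II[6]; then summit at chronicle I[5]=chronicle II[7]; then summit at chronicle I[6]=chronicle II[9]; then strike at chronicle I[7]=chronicle II[10]; then strike at chronicle I[8]=chronicle II[12]; then crash at chronicle I[15]=chronicle II[13]; then strike at chronicle I[17]=chronicle II[14] gives a common subsequence of length 9, and the DP table's final entry dp[17][15] is also 9, so no common subsequence is longer.

9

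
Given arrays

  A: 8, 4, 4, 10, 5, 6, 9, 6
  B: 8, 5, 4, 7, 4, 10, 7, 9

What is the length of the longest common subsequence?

Let dp[i][j] be the LCS length of the first i values of A and the first j values of B. dp[i][j] = dp[i-1][j-1]+1 when the i-th and j-th values match, else max(dp[i-1][j], dp[i][j-1]).
    ·  8  5  4  7  4 10  7  9
 ·  0  0  0  0  0  0  0  0  0
 8  0  1  1  1  1  1  1  1  1
 4  0  1  1  2  2  2  2  2  2
 4  0  1  1  2  2  3  3  3  3
10  0  1  1  2  2  3  4  4  4
 5  0  1  2  2  2  3  4  4  4
 6  0  1  2  2  2  3  4  4  4
 9  0  1  2  2  2  3  4  4  5
 6  0  1  2  2  2  3  4  4  5
dp[8][8] = 5. One LCS (by backtracking along matches): 8, 4, 4, 10, 9.

5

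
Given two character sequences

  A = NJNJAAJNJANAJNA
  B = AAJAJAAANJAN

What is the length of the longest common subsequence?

Match J [2,3] → J [4,5] → A [5,7] → A [6,8] → N [8,9] → J [9,10] → A [12,11] → N [14,12] — 8 characters in the same relative order in both. Since dp[15][12] = 8, nothing longer is possible.

8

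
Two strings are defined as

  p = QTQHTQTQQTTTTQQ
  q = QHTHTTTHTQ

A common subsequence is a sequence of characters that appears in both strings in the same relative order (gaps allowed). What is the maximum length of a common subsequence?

Taking Q at p[1]=q[1], T at p[2]=q[3], H at p[4]=q[4], T at p[5]=q[5], T at p[7]=q[6], T at p[10]=q[7], T at p[13]=q[9], Q at p[15]=q[10] gives a common subsequence of length 8. dp[15][10] = 8 confirms this is the maximum.

8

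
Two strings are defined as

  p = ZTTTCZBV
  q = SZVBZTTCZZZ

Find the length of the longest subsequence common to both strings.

Let dp[i][j] be the LCS length of the first i characters of p and the first j characters of q. dp[i][j] = dp[i-1][j-1]+1 when the i-th and j-th characters match, else max(dp[i-1][j], dp[i][j-1]).
    ·  S  Z  V  B  Z  T  T  C  Z  Z  Z
 ·  0  0  0  0  0  0  0  0  0  0  0  0
 Z  0  0  1  1  1  1  1  1  1  1  1  1
 T  0  0  1  1  1  1  2  2  2  2  2  2
 T  0  0  1  1  1  1  2  3  3  3  3  3
 T  0  0  1  1  1  1  2  3  3  3  3  3
 C  0  0  1  1  1  1  2  3  4  4  4  4
 Z  0  0  1  1  1  2  2  3  4  5  5  5
 B  0  0  1  1  2  2  2  3  4  5  5  5
 V  0  0  1  2  2  2  2  3  4  5  5  5
dp[8][11] = 5. One LCS (by backtracking along matches): ZTTCZ.

5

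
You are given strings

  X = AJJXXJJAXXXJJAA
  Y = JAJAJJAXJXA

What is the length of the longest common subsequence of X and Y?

8

Taking A [1,2]; then J [2,3]; then J [6,5]; then J [7,6]; then A [8,7]; then X [9,8]; then X [11,10]; then A [15,11] gives a common subsequence of length 8. dp[15][11] = 8 confirms this is the maximum.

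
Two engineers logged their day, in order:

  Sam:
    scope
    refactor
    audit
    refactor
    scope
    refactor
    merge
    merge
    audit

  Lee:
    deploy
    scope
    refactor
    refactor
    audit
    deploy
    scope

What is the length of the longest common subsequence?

Taking scope at Sam[1]=Lee[2], refactor at Sam[2]=Lee[4], audit at Sam[3]=Lee[5], scope at Sam[5]=Lee[7] gives a common subsequence of length 4. dp[9][7] = 4 confirms this is the maximum.

4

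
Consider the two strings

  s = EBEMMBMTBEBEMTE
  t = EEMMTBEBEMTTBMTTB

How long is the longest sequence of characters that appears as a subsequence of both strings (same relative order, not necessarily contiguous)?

11

Pick E [1,1], E [3,2], M [5,3], M [7,4], T [8,5], B [9,6], E [10,7], B [11,8], E [12,9], M [13,14], T [14,16]; all 11 characters appear in both, in order. dp[15][17] = 11 confirms this is the maximum.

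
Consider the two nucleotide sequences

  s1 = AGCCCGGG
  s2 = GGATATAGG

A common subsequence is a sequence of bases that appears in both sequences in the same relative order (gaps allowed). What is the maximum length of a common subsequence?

4

Let dp[i][j] be the LCS length of the first i bases of s1 and the first j bases of s2. dp[i][j] = dp[i-1][j-1]+1 when the i-th and j-th bases match, else max(dp[i-1][j], dp[i][j-1]).
    ·  G  G  A  T  A  T  A  G  G
 ·  0  0  0  0  0  0  0  0  0  0
 A  0  0  0  1  1  1  1  1  1  1
 G  0  1  1  1  1  1  1  1  2  2
 C  0  1  1  1  1  1  1  1  2  2
 C  0  1  1  1  1  1  1  1  2  2
 C  0  1  1  1  1  1  1  1  2  2
 G  0  1  2  2  2  2  2  2  2  3
 G  0  1  2  2  2  2  2  2  3  3
 G  0  1  2  2  2  2  2  2  3  4
dp[8][9] = 4. One LCS (by backtracking along matches): GGGG.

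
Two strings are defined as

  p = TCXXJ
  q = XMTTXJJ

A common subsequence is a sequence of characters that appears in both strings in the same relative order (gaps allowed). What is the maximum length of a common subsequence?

Pick T at p[1]=q[4], X at p[3]=q[5], J at p[5]=q[7]; all 3 characters appear in both, in order. The LCS DP gives dp[5][7] = 3, so this is optimal.

3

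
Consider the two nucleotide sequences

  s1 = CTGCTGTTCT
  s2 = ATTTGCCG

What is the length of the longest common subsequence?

One common subsequence of length 4: T (s1 #2, s2 #4), G (s1 #3, s2 #5), C (s1 #4, s2 #7), G (s1 #6, s2 #8), and the DP table's final entry dp[10][8] is also 4, so no common subsequence is longer.

4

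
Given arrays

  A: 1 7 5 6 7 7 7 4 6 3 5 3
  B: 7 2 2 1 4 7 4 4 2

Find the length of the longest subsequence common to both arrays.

Match 1 at A[1]=B[4], 7 at A[2]=B[6], 4 at A[8]=B[8] — 3 values in the same relative order in both. dp[12][9] = 3 confirms this is the maximum.

3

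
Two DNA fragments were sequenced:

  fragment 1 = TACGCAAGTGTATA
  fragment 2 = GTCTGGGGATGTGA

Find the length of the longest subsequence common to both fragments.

8

Taking T [1,2]; then C [3,3]; then G [4,8]; then A [6,9]; then G [8,11]; then T [9,12]; then G [10,13]; then A [14,14] gives a common subsequence of length 8. The LCS DP gives dp[14][14] = 8, so this is optimal.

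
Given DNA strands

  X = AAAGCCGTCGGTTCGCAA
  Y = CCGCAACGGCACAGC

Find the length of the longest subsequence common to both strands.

Match C at X[5]=Y[1], C at X[6]=Y[2], G at X[7]=Y[3], C at X[9]=Y[7], G at X[10]=Y[8], G at X[11]=Y[9], C at X[14]=Y[12], G at X[15]=Y[14], C at X[16]=Y[15] — 9 bases in the same relative order in both. The LCS DP gives dp[18][15] = 9, so this is optimal.

9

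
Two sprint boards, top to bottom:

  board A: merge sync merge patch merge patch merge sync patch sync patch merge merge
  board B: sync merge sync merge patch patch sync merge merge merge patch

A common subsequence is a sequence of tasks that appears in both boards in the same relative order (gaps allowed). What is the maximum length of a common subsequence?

8

Match merge at board A[1]=board B[2]; then sync at board A[2]=board B[3]; then merge at board A[3]=board B[4]; then patch at board A[4]=board B[5]; then patch at board A[6]=board B[6]; then merge at board A[7]=board B[8]; then merge at board A[12]=board B[9]; then merge at board A[13]=board B[10] — 8 tasks in the same relative order in both. The LCS DP gives dp[13][11] = 8, so this is optimal.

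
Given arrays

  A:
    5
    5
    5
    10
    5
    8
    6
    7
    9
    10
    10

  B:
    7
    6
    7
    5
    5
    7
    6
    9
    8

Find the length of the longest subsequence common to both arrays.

4

Match 5 [1,4], 5 [2,5], 6 [7,7], 9 [9,8] — 4 values in the same relative order in both. The LCS DP gives dp[11][9] = 4, so this is optimal.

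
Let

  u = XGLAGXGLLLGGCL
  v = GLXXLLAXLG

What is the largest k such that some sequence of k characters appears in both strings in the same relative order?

7

Let dp[i][j] be the LCS length of the first i characters of u and the first j characters of v. dp[i][j] = dp[i-1][j-1]+1 when the i-th and j-th characters match, else max(dp[i-1][j], dp[i][j-1]).
    ·  G  L  X  X  L  L  A  X  L  G
 ·  0  0  0  0  0  0  0  0  0  0  0
 X  0  0  0  1  1  1  1  1  1  1  1
 G  0  1  1  1  1  1  1  1  1  1  2
 L  0  1  2  2  2  2  2  2  2  2  2
 A  0  1  2  2  2  2  2  3  3  3  3
 G  0  1  2  2  2  2  2  3  3  3  4
 X  0  1  2  3  3  3  3  3  4  4  4
 G  0  1  2  3  3  3  3  3  4  4  5
 L  0  1  2  3  3  4  4  4  4  5  5
 L  0  1  2  3  3  4  5  5  5  5  5
 L  0  1  2  3  3  4  5  5  5  6  6
 G  0  1  2  3  3  4  5  5  5  6  7
 G  0  1  2  3  3  4  5  5  5  6  7
 C  0  1  2  3  3  4  5  5  5  6  7
 L  0  1  2  3  3  4  5  5  5  6  7
dp[14][10] = 7. One LCS (by backtracking along matches): GLXLLLG.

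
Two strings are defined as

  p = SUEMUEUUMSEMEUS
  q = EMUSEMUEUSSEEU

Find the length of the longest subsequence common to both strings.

Match S [1,4], E [3,5], M [4,6], U [5,7], E [6,8], U [7,9], S [10,11], E [11,12], E [13,13], U [14,14] — 10 characters in the same relative order in both. dp[15][14] = 10 confirms this is the maximum.

10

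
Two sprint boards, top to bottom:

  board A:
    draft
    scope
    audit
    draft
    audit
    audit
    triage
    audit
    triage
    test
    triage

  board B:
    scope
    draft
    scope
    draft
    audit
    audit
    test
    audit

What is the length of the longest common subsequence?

6

Pick draft [1,2], then scope [2,3], then draft [4,4], then audit [5,5], then audit [6,6], then audit [8,8]; all 6 tasks appear in both, in order, and the DP table's final entry dp[11][8] is also 6, so no common subsequence is longer.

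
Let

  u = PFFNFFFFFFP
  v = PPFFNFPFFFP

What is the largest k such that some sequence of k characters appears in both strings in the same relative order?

One common subsequence of length 9: P [1,2], F [2,3], F [3,4], N [4,5], F [5,6], F [8,8], F [9,9], F [10,10], P [11,11]. Since dp[11][11] = 9, nothing longer is possible.

9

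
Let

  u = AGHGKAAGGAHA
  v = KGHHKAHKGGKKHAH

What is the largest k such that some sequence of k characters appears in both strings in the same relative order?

8

Match G (u #2, v #2); then H (u #3, v #4); then K (u #5, v #5); then A (u #6, v #6); then G (u #8, v #9); then G (u #9, v #10); then A (u #10, v #14); then H (u #11, v #15) — 8 characters in the same relative order in both. dp[12][15] = 8 confirms this is the maximum.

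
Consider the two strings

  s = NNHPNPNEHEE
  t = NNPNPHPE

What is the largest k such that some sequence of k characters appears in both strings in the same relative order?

7

Let dp[i][j] be the LCS length of the first i characters of s and the first j characters of t. dp[i][j] = dp[i-1][j-1]+1 when the i-th and j-th characters match, else max(dp[i-1][j], dp[i][j-1]).
    ·  N  N  P  N  P  H  P  E
 ·  0  0  0  0  0  0  0  0  0
 N  0  1  1  1  1  1  1  1  1
 N  0  1  2  2  2  2  2  2  2
 H  0  1  2  2  2  2  3  3  3
 P  0  1  2  3  3  3  3  4  4
 N  0  1  2  3  4  4  4  4  4
 P  0  1  2  3  4  5  5  5  5
 N  0  1  2  3  4  5  5  5  5
 E  0  1  2  3  4  5  5  5  6
 H  0  1  2  3  4  5  6  6  6
 E  0  1  2  3  4  5  6  6  7
 E  0  1  2  3  4  5  6  6  7
dp[11][8] = 7. One LCS (by backtracking along matches): NNPNPHE.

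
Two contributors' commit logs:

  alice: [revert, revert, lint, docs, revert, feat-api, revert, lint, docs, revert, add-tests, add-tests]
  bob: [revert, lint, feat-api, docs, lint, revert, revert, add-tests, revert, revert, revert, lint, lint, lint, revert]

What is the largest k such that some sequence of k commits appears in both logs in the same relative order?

7

One common subsequence of length 7: revert (alice #2, bob #1), then lint (alice #3, bob #2), then docs (alice #4, bob #4), then revert (alice #5, bob #10), then revert (alice #7, bob #11), then lint (alice #8, bob #14), then revert (alice #10, bob #15). dp[12][15] = 7 confirms this is the maximum.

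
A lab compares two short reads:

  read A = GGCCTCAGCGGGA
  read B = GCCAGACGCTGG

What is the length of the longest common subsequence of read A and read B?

9

One common subsequence of length 9: G at read A[2]=read B[1], C at read A[4]=read B[2], C at read A[6]=read B[3], A at read A[7]=read B[4], G at read A[8]=read B[5], C at read A[9]=read B[7], G at read A[10]=read B[8], G at read A[11]=read B[11], G at read A[12]=read B[12]. The LCS DP gives dp[13][12] = 9, so this is optimal.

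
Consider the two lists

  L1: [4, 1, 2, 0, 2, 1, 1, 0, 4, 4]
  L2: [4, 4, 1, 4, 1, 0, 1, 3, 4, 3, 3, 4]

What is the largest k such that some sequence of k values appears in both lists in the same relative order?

6

Let dp[i][j] be the LCS length of the first i values of L1 and the first j values of L2. dp[i][j] = dp[i-1][j-1]+1 when the i-th and j-th values match, else max(dp[i-1][j], dp[i][j-1]).
    ·  4  4  1  4  1  0  1  3  4  3  3  4
 ·  0  0  0  0  0  0  0  0  0  0  0  0  0
 4  0  1  1  1  1  1  1  1  1  1  1  1  1
 1  0  1  1  2  2  2  2  2  2  2  2  2  2
 2  0  1  1  2  2  2  2  2  2  2  2  2  2
 0  0  1  1  2  2  2  3  3  3  3  3  3  3
 2  0  1  1  2  2  2  3  3  3  3  3  3  3
 1  0  1  1  2  2  3  3  4  4  4  4  4  4
 1  0  1  1  2  2  3  3  4  4  4  4  4  4
 0  0  1  1  2  2  3  4  4  4  4  4  4  4
 4  0  1  2  2  3  3  4  4  4  5  5  5  5
 4  0  1  2  2  3  3  4  4  4  5  5  5  6
dp[10][12] = 6. One LCS (by backtracking along matches): 4, 1, 0, 1, 4, 4.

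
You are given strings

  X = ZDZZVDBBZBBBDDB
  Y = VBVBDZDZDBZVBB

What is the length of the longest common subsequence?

One common subsequence of length 8: Z [1,6], then D [2,7], then Z [4,8], then D [6,9], then B [8,10], then Z [9,11], then B [12,13], then B [15,14]. Since dp[15][14] = 8, nothing longer is possible.

8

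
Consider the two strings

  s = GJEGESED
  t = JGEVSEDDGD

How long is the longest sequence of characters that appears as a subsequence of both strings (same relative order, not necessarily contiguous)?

6

Pick J at s[2]=t[1]; then G at s[4]=t[2]; then E at s[5]=t[3]; then S at s[6]=t[5]; then E at s[7]=t[6]; then D at s[8]=t[10]; all 6 characters appear in both, in order. Since dp[8][10] = 6, nothing longer is possible.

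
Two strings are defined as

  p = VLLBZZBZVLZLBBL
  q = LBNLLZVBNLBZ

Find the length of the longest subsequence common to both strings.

Pick L (p #2, q #4), then L (p #3, q #5), then Z (p #5, q #6), then B (p #7, q #8), then L (p #10, q #10), then Z (p #11, q #12); all 6 characters appear in both, in order. The LCS DP gives dp[15][12] = 6, so this is optimal.

6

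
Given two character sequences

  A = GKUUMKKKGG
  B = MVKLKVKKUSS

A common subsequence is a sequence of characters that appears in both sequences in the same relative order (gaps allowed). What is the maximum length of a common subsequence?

4

Match K [2,3], K [6,5], K [7,7], K [8,8] — 4 characters in the same relative order in both. Since dp[10][11] = 4, nothing longer is possible.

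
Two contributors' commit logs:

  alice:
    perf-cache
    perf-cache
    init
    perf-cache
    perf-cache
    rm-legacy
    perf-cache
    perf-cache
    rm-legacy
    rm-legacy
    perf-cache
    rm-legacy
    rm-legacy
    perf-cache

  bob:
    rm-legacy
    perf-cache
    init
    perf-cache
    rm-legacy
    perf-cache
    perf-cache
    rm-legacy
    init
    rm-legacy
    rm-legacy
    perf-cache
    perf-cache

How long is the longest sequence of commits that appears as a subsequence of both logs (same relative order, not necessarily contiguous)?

10

Pick perf-cache at alice[2]=bob[2], init at alice[3]=bob[3], perf-cache at alice[5]=bob[4], rm-legacy at alice[6]=bob[5], perf-cache at alice[7]=bob[6], perf-cache at alice[8]=bob[7], rm-legacy at alice[9]=bob[10], rm-legacy at alice[10]=bob[11], perf-cache at alice[11]=bob[12], perf-cache at alice[14]=bob[13]; all 10 commits appear in both, in order. The LCS DP gives dp[14][13] = 10, so this is optimal.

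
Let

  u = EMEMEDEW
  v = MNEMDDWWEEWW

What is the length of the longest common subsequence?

6

Match M at u[2]=v[1] → E at u[3]=v[3] → M at u[4]=v[4] → E at u[5]=v[9] → E at u[7]=v[10] → W at u[8]=v[12] — 6 characters in the same relative order in both. Since dp[8][12] = 6, nothing longer is possible.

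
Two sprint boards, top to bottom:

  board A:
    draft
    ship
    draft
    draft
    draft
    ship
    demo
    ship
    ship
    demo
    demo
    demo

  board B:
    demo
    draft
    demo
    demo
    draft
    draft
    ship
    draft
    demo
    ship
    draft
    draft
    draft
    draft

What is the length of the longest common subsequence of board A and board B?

Taking draft (board A #1, board B #2); then draft (board A #3, board B #5); then draft (board A #4, board B #6); then draft (board A #5, board B #8); then demo (board A #7, board B #9); then ship (board A #8, board B #10) gives a common subsequence of length 6. The LCS DP gives dp[12][14] = 6, so this is optimal.

6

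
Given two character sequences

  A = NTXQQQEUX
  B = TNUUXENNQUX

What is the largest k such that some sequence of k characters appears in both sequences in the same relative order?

Taking N (A #1, B #2); then X (A #3, B #5); then Q (A #6, B #9); then U (A #8, B #10); then X (A #9, B #11) gives a common subsequence of length 5, and the DP table's final entry dp[9][11] is also 5, so no common subsequence is longer.

5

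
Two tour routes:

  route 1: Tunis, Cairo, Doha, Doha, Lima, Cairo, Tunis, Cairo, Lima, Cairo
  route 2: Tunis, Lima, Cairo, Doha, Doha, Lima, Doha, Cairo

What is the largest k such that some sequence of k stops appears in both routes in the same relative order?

6

Pick Tunis [1,1], Cairo [2,3], Doha [3,4], Doha [4,5], Lima [5,6], Cairo [10,8]; all 6 stops appear in both, in order. dp[10][8] = 6 confirms this is the maximum.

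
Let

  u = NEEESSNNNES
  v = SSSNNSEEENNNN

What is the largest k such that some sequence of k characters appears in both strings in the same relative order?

Let dp[i][j] be the LCS length of the first i characters of u and the first j characters of v. dp[i][j] = dp[i-1][j-1]+1 when the i-th and j-th characters match, else max(dp[i-1][j], dp[i][j-1]).
    ·  S  S  S  N  N  S  E  E  E  N  N  N  N
 ·  0  0  0  0  0  0  0  0  0  0  0  0  0  0
 N  0  0  0  0  1  1  1  1  1  1  1  1  1  1
 E  0  0  0  0  1  1  1  2  2  2  2  2  2  2
 E  0  0  0  0  1  1  1  2  3  3  3  3  3  3
 E  0  0  0  0  1  1  1  2  3  4  4  4  4  4
 S  0  1  1  1  1  1  2  2  3  4  4  4  4  4
 S  0  1  2  2  2  2  2  2  3  4  4  4  4  4
 N  0  1  2  2  3  3  3  3  3  4  5  5  5  5
 N  0  1  2  2  3  4  4  4  4  4  5  6  6  6
 N  0  1  2  2  3  4  4  4  4  4  5  6  7  7
 E  0  1  2  2  3  4  4  5  5  5  5  6  7  7
 S  0  1  2  3  3  4  5  5  5  5  5  6  7  7
dp[11][13] = 7. One LCS (by backtracking along matches): NEEENNN.

7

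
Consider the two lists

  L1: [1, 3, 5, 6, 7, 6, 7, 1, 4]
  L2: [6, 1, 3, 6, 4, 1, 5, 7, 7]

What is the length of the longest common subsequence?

Let dp[i][j] be the LCS length of the first i values of L1 and the first j values of L2. dp[i][j] = dp[i-1][j-1]+1 when the i-th and j-th values match, else max(dp[i-1][j], dp[i][j-1]).
    ·  6  1  3  6  4  1  5  7  7
 ·  0  0  0  0  0  0  0  0  0  0
 1  0  0  1  1  1  1  1  1  1  1
 3  0  0  1  2  2  2  2  2  2  2
 5  0  0  1  2  2  2  2  3  3  3
 6  0  1  1  2  3  3  3  3  3  3
 7  0  1  1  2  3  3  3  3  4  4
 6  0  1  1  2  3  3  3  3  4  4
 7  0  1  1  2  3  3  3  3  4  5
 1  0  1  2  2  3  3  4  4  4  5
 4  0  1  2  2  3  4  4  4  4  5
dp[9][9] = 5. One LCS (by backtracking along matches): 1, 3, 5, 7, 7.

5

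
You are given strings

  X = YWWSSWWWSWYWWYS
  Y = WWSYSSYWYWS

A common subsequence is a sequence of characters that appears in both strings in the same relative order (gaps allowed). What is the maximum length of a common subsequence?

9

Pick W [2,1], W [3,2], S [4,3], S [5,5], S [9,6], W [10,8], Y [11,9], W [13,10], S [15,11]; all 9 characters appear in both, in order. The LCS DP gives dp[15][11] = 9, so this is optimal.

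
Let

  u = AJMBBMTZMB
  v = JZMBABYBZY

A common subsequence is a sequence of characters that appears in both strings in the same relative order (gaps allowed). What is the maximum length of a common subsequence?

5

Let dp[i][j] be the LCS length of the first i characters of u and the first j characters of v. dp[i][j] = dp[i-1][j-1]+1 when the i-th and j-th characters match, else max(dp[i-1][j], dp[i][j-1]).
    ·  J  Z  M  B  A  B  Y  B  Z  Y
 ·  0  0  0  0  0  0  0  0  0  0  0
 A  0  0  0  0  0  1  1  1  1  1  1
 J  0  1  1  1  1  1  1  1  1  1  1
 M  0  1  1  2  2  2  2  2  2  2  2
 B  0  1  1  2  3  3  3  3  3  3  3
 B  0  1  1  2  3  3  4  4  4  4  4
 M  0  1  1  2  3  3  4  4  4  4  4
 T  0  1  1  2  3  3  4  4  4  4  4
 Z  0  1  2  2  3  3  4  4  4  5  5
 M  0  1  2  3  3  3  4  4  4  5  5
 B  0  1  2  3  4  4  4  4  5  5  5
dp[10][10] = 5. One LCS (by backtracking along matches): JMBBZ.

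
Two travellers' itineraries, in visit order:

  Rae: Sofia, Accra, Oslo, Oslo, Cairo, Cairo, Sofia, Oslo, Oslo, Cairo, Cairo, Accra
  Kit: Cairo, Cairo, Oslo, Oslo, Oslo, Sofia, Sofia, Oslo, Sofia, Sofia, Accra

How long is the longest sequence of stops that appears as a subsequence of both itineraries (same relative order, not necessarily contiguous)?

5

Pick Oslo (Rae #3, Kit #4), then Oslo (Rae #4, Kit #5), then Sofia (Rae #7, Kit #7), then Oslo (Rae #8, Kit #8), then Accra (Rae #12, Kit #11); all 5 stops appear in both, in order. Since dp[12][11] = 5, nothing longer is possible.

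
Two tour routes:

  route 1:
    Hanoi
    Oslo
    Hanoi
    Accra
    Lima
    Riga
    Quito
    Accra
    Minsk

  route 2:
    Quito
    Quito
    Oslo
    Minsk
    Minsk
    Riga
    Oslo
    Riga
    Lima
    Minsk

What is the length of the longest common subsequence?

3

Match Oslo (route 1 #2, route 2 #7), Lima (route 1 #5, route 2 #9), Minsk (route 1 #9, route 2 #10) — 3 stops in the same relative order in both. dp[9][10] = 3 confirms this is the maximum.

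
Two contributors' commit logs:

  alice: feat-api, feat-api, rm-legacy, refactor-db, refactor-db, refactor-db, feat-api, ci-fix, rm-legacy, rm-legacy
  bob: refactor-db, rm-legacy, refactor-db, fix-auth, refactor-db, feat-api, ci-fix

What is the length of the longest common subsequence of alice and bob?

5

Taking rm-legacy (alice #3, bob #2), then refactor-db (alice #4, bob #3), then refactor-db (alice #6, bob #5), then feat-api (alice #7, bob #6), then ci-fix (alice #8, bob #7) gives a common subsequence of length 5. The LCS DP gives dp[10][7] = 5, so this is optimal.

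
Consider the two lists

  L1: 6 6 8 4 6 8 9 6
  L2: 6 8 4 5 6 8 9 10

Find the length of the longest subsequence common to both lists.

6

Let dp[i][j] be the LCS length of the first i values of L1 and the first j values of L2. dp[i][j] = dp[i-1][j-1]+1 when the i-th and j-th values match, else max(dp[i-1][j], dp[i][j-1]).
    ·  6  8  4  5  6  8  9 10
 ·  0  0  0  0  0  0  0  0  0
 6  0  1  1  1  1  1  1  1  1
 6  0  1  1  1  1  2  2  2  2
 8  0  1  2  2  2  2  3  3  3
 4  0  1  2  3  3  3  3  3  3
 6  0  1  2  3  3  4  4  4  4
 8  0  1  2  3  3  4  5  5  5
 9  0  1  2  3  3  4  5  6  6
 6  0  1  2  3  3  4  5  6  6
dp[8][8] = 6. One LCS (by backtracking along matches): 6, 8, 4, 6, 8, 9.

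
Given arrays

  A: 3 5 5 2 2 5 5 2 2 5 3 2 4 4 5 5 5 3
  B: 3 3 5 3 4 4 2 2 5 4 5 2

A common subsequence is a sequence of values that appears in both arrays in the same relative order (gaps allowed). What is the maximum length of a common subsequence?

Match 3 [1,2], 5 [2,3], 2 [4,7], 2 [5,8], 5 [6,9], 5 [10,11], 2 [12,12] — 7 values in the same relative order in both. The LCS DP gives dp[18][12] = 7, so this is optimal.

7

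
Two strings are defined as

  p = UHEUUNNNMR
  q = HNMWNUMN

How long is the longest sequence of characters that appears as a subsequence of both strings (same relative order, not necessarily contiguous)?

Match H at p[2]=q[1] → N at p[6]=q[2] → N at p[7]=q[5] → N at p[8]=q[8] — 4 characters in the same relative order in both. The LCS DP gives dp[10][8] = 4, so this is optimal.

4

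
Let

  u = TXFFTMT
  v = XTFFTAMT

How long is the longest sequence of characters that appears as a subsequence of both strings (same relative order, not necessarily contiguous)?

Let dp[i][j] be the LCS length of the first i characters of u and the first j characters of v. dp[i][j] = dp[i-1][j-1]+1 when the i-th and j-th characters match, else max(dp[i-1][j], dp[i][j-1]).
    ·  X  T  F  F  T  A  M  T
 ·  0  0  0  0  0  0  0  0  0
 T  0  0  1  1  1  1  1  1  1
 X  0  1  1  1  1  1  1  1  1
 F  0  1  1  2  2  2  2  2  2
 F  0  1  1  2  3  3  3  3  3
 T  0  1  2  2  3  4  4  4  4
 M  0  1  2  2  3  4  4  5  5
 T  0  1  2  2  3  4  4  5  6
dp[7][8] = 6. One LCS (by backtracking along matches): TFFTMT.

6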